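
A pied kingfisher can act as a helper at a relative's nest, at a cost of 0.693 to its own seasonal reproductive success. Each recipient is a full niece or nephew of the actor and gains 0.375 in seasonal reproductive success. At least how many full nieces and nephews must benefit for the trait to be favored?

r to a full niece or nephew = 1/4 (full aunt/uncle↔niece/nephew: two paths of length 3 through the shared grandparent pair: r = 2·(1/2)^3 = 1/4).
Hamilton's rule: n·r·B > C  ⇒  n > C/(r·B) = 0.693/(0.25·0.375) = 7.392.
The smallest integer exceeding 7.392 is 8.

8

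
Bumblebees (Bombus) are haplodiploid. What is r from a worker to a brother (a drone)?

Her haploid brother carries none of their father's genes and a random half of their mother's genome; that half matches the maternal half of her own genome with probability 1/2: r = 1/2 · 1/2 = 1/4.

0.25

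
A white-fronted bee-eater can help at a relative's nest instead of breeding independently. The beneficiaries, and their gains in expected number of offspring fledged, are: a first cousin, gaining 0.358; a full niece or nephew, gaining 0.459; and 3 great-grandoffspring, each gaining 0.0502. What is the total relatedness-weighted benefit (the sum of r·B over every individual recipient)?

0.178325

r to a first cousin = 1/8 (first cousins share one grandparent pair — two paths of length 4: r = 2·(1/2)^4 = 1/8).
r to a full niece or nephew = 0.25 (full aunt/uncle↔niece/nephew: two paths of length 3 through the shared grandparent pair: r = 2·(1/2)^3 = 1/4).
r to a great-grandoffspring = 0.125 (three parent–offspring links: r = (1/2)^3 = 1/8).
Summing one r·B term per recipient: 1·0.125·0.358 + 1·0.25·0.459 + 3·0.125·0.0502 = 0.178325.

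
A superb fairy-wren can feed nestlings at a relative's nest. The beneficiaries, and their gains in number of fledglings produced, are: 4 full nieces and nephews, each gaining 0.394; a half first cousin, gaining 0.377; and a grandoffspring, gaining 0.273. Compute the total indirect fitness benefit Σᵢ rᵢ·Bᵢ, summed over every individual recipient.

0.4858125

r to a full niece or nephew = 1/4 (full aunt/uncle↔niece/nephew: two paths of length 3 through the shared grandparent pair: r = 2·(1/2)^3 = 1/4).
r to a half first cousin = 0.0625 (half first cousins share one grandparent — one path of length 4: r = (1/2)^4 = 1/16).
r to a grandoffspring = 0.25 (two parent–offspring links: r = (1/2)^2 = 1/4).
Summing one r·B term per recipient: 4·0.25·0.394 + 1·0.0625·0.377 + 1·0.25·0.273 = 0.4858125.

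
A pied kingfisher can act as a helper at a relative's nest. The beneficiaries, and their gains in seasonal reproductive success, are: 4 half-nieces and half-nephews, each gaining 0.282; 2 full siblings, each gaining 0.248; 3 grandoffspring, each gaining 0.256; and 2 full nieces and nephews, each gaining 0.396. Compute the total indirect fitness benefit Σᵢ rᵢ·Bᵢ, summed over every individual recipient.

r to a half-niece or half-nephew = 1/8 (half-aunt/uncle↔niece/nephew: one path of length 3: r = (1/2)^3 = 1/8).
r to a full sibling = 1/2 (full sibs share both parents — two paths of length 2: r = 2·(1/2)^2 = 1/2).
r to a grandoffspring = 1/4 (two parent–offspring links: r = (1/2)^2 = 1/4).
r to a full niece or nephew = 1/4 (full aunt/uncle↔niece/nephew: two paths of length 3 through the shared grandparent pair: r = 2·(1/2)^3 = 1/4).
Summing one r·B term per recipient: 4·0.125·0.282 + 2·0.5·0.248 + 3·0.25·0.256 + 2·0.25·0.396 = 0.779.

0.779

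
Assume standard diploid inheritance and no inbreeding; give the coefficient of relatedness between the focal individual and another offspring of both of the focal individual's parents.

0.5

Each parent–offspring link contributes a factor of 1/2, and independent paths through distinct common ancestors add.
Full sibs share both parents — two paths of length 2: r = 2·(1/2)^2 = 1/2.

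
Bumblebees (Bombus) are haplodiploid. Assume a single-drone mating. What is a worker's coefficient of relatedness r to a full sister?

0.75

Haplodiploid full sisters inherit their father's entire haploid genome identically (contributing 1/2) and on average half of their mother's contribution (1/2 · 1/2 = 1/4); r = 1/2 + 1/4 = 3/4.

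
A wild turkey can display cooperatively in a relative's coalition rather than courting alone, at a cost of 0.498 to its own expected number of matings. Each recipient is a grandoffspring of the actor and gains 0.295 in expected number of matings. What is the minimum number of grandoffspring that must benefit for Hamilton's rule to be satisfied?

7

r to a grandoffspring = 1/4 (two parent–offspring links: r = (1/2)^2 = 1/4).
Hamilton's rule: n·r·B > C  ⇒  n > C/(r·B) = 0.498/(0.25·0.295) = 6.753.
The smallest integer exceeding 6.753 is 7.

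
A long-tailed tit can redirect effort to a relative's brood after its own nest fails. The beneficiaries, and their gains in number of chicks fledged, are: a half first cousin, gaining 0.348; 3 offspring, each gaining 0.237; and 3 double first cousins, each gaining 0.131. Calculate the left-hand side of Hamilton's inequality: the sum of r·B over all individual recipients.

0.4755

r to a half first cousin = 1/16 (half first cousins share one grandparent — one path of length 4: r = (1/2)^4 = 1/16).
r to an offspring = 1/2 (one parent–offspring link: r = (1/2)^1 = 1/2).
r to a double first cousin = 1/4 (double first cousins share both grandparent pairs — four paths of length 4: r = 4·(1/2)^4 = 1/4).
Summing one r·B term per recipient: 1·0.0625·0.348 + 3·0.5·0.237 + 3·0.25·0.131 = 0.4755.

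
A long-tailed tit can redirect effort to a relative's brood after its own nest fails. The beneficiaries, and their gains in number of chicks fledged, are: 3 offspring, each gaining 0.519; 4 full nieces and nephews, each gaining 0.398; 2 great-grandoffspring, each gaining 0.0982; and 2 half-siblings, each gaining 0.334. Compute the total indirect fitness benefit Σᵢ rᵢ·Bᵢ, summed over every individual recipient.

r to an offspring = 0.5 (one parent–offspring link: r = (1/2)^1 = 1/2).
r to a full niece or nephew = 1/4 (full aunt/uncle↔niece/nephew: two paths of length 3 through the shared grandparent pair: r = 2·(1/2)^3 = 1/4).
r to a great-grandoffspring = 1/8 (three parent–offspring links: r = (1/2)^3 = 1/8).
r to a half-sibling = 0.25 (half-sibs share one parent — one path of length 2: r = (1/2)^2 = 1/4).
Summing one r·B term per recipient: 3·0.5·0.519 + 4·0.25·0.398 + 2·0.125·0.0982 + 2·0.25·0.334 = 1.36805.

1.36805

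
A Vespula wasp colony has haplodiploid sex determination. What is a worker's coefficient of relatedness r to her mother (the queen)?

One meiotic link between diploid queen and diploid daughter: r = 1/2.

0.5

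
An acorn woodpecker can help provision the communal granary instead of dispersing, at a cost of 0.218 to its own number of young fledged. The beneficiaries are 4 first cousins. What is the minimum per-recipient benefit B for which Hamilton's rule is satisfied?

r to a first cousin = 1/8 (first cousins share one grandparent pair — two paths of length 4: r = 2·(1/2)^4 = 1/8).
Hamilton's rule with n recipients of equal r: n·r·B > C, so B > C/(n·r) = 0.218/(4·0.125) = 0.436.

0.436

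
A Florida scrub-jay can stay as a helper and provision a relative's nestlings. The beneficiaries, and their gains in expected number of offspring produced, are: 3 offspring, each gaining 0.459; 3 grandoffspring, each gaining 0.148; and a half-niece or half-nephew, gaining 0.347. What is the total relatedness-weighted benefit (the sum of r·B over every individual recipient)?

0.842875

r to an offspring = 0.5 (one parent–offspring link: r = (1/2)^1 = 1/2).
r to a grandoffspring = 0.25 (two parent–offspring links: r = (1/2)^2 = 1/4).
r to a half-niece or half-nephew = 0.125 (half-aunt/uncle↔niece/nephew: one path of length 3: r = (1/2)^3 = 1/8).
Summing one r·B term per recipient: 3·0.5·0.459 + 3·0.25·0.148 + 1·0.125·0.347 = 0.842875.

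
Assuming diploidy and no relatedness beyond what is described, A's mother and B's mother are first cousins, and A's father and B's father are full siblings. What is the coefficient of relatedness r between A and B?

Wright's path rule: contributions from independent ancestry routes add.
A and B are related in two ways: second cousins through their mothers (r = 1/32) and first cousins through their fathers (r = 1/8).
r = 1/32 + 1/8 = 0.15625.

0.15625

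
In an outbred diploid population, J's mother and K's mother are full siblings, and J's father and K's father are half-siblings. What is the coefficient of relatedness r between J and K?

Relatedness sums over independent paths through distinct common ancestors.
J and K are related in two ways: first cousins through their mothers (r = 1/8) and half first cousins through their fathers (r = 1/16).
r = 1/8 + 1/16 = 3/16 = 0.1875.

0.1875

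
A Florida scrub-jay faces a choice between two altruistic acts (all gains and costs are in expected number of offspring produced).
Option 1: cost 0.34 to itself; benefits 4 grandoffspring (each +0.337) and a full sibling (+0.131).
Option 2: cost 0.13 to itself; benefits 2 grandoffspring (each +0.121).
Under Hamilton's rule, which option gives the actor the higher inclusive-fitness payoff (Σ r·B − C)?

Option 1: r to a grandoffspring = 0.25.
Option 1: r to a full sibling = 0.5.
Option 1: Σ r·B − C = (4·0.25·0.337 + 1·0.5·0.131) − 0.34 = 0.0625.
Option 2: r to a grandoffspring = 0.25.
Option 2: Σ r·B − C = (2·0.25·0.121) − 0.13 = -0.0695.
Option 1 has the higher net inclusive-fitness payoff.

Option 1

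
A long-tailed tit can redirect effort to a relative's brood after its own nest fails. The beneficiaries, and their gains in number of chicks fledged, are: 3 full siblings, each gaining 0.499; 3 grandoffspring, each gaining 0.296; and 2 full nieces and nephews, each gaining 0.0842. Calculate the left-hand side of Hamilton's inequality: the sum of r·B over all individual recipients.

1.0126

r to a full sibling = 0.5 (full sibs share both parents — two paths of length 2: r = 2·(1/2)^2 = 1/2).
r to a grandoffspring = 0.25 (two parent–offspring links: r = (1/2)^2 = 1/4).
r to a full niece or nephew = 1/4 (full aunt/uncle↔niece/nephew: two paths of length 3 through the shared grandparent pair: r = 2·(1/2)^3 = 1/4).
Summing one r·B term per recipient: 3·0.5·0.499 + 3·0.25·0.296 + 2·0.25·0.0842 = 1.0126.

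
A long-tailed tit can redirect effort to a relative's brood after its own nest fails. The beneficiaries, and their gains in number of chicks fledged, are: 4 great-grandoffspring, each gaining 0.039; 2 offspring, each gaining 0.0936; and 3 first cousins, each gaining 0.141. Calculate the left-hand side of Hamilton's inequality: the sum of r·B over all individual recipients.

0.165975

r to a great-grandoffspring = 1/8 (three parent–offspring links: r = (1/2)^3 = 1/8).
r to an offspring = 1/2 (one parent–offspring link: r = (1/2)^1 = 1/2).
r to a first cousin = 0.125 (first cousins share one grandparent pair — two paths of length 4: r = 2·(1/2)^4 = 1/8).
Summing one r·B term per recipient: 4·0.125·0.039 + 2·0.5·0.0936 + 3·0.125·0.141 = 0.165975.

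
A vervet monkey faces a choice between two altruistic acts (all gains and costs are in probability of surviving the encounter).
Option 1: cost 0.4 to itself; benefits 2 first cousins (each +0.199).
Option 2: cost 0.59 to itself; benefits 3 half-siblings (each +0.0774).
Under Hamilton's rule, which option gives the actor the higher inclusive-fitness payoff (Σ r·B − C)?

Option 1: r to a first cousin = 0.125.
Option 1: Σ r·B − C = (2·0.125·0.199) − 0.4 = -0.35025.
Option 2: r to a half-sibling = 0.25.
Option 2: Σ r·B − C = (3·0.25·0.0774) − 0.59 = -0.53195.
Option 1 has the higher net inclusive-fitness payoff.

Option 1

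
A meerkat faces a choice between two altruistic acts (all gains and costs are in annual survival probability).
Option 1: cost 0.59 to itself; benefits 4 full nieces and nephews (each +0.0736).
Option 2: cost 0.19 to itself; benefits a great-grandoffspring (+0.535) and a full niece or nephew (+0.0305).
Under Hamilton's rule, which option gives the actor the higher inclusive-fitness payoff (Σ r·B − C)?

Option 2

Option 1: r to a full niece or nephew = 0.25.
Option 1: Σ r·B − C = (4·0.25·0.0736) − 0.59 = -0.5164.
Option 2: r to a great-grandoffspring = 0.125.
Option 2: r to a full niece or nephew = 0.25.
Option 2: Σ r·B − C = (1·0.125·0.535 + 1·0.25·0.0305) − 0.19 = -0.1155.
Option 2 has the higher net inclusive-fitness payoff.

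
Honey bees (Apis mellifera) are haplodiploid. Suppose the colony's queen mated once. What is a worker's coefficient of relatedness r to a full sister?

Haplodiploid full sisters inherit their father's entire haploid genome identically (contributing 1/2) and on average half of their mother's contribution (1/2 · 1/2 = 1/4); r = 1/2 + 1/4 = 3/4.

0.75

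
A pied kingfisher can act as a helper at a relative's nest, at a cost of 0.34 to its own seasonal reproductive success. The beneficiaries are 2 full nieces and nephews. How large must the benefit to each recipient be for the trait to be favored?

0.68

r to a full niece or nephew = 0.25 (full aunt/uncle↔niece/nephew: two paths of length 3 through the shared grandparent pair: r = 2·(1/2)^3 = 1/4).
Hamilton's rule with n recipients of equal r: n·r·B > C, so B > C/(n·r) = 0.34/(2·0.25) = 0.68.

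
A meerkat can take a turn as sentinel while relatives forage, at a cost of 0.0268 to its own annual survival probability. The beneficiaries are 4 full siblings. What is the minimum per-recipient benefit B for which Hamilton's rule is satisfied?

r to a full sibling = 1/2 (full sibs share both parents — two paths of length 2: r = 2·(1/2)^2 = 1/2).
Hamilton's rule with n recipients of equal r: n·r·B > C, so B > C/(n·r) = 0.0268/(4·0.5) = 0.0134.

0.0134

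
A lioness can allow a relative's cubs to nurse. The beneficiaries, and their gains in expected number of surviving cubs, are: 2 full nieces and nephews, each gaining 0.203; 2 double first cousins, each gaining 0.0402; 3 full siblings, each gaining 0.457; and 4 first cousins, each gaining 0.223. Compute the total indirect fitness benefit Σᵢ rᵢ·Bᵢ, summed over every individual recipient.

r to a full niece or nephew = 0.25 (full aunt/uncle↔niece/nephew: two paths of length 3 through the shared grandparent pair: r = 2·(1/2)^3 = 1/4).
r to a double first cousin = 0.25 (double first cousins share both grandparent pairs — four paths of length 4: r = 4·(1/2)^4 = 1/4).
r to a full sibling = 1/2 (full sibs share both parents — two paths of length 2: r = 2·(1/2)^2 = 1/2).
r to a first cousin = 1/8 (first cousins share one grandparent pair — two paths of length 4: r = 2·(1/2)^4 = 1/8).
Summing one r·B term per recipient: 2·0.25·0.203 + 2·0.25·0.0402 + 3·0.5·0.457 + 4·0.125·0.223 = 0.9186.

0.9186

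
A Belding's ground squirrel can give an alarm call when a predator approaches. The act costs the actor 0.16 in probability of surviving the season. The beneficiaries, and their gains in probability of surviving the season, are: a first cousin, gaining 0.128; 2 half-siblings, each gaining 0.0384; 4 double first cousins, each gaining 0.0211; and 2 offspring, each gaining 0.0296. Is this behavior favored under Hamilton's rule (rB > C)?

Hamilton's rule: the trait is favored when the sum of r·B over every recipient exceeds the actor's cost C.
r to a first cousin = 0.125 (first cousins share one grandparent pair — two paths of length 4: r = 2·(1/2)^4 = 1/8).
r to a half-sibling = 0.25 (half-sibs share one parent — one path of length 2: r = (1/2)^2 = 1/4).
r to a double first cousin = 1/4 (double first cousins share both grandparent pairs — four paths of length 4: r = 4·(1/2)^4 = 1/4).
r to an offspring = 1/2 (one parent–offspring link: r = (1/2)^1 = 1/2).
Summing one r·B term per recipient: 1·0.125·0.128 + 2·0.25·0.0384 + 4·0.25·0.0211 + 2·0.5·0.0296 = 0.0859.
0.0859 < 0.16: the indirect benefit is less than the cost.

No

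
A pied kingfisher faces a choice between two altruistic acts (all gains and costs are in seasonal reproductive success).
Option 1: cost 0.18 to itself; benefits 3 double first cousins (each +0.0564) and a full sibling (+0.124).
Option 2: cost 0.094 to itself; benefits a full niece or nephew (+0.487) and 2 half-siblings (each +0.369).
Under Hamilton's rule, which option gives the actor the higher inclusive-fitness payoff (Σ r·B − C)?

Option 2

Option 1: r to a double first cousin = 0.25.
Option 1: r to a full sibling = 0.5.
Option 1: Σ r·B − C = (3·0.25·0.0564 + 1·0.5·0.124) − 0.18 = -0.0757.
Option 2: r to a full niece or nephew = 0.25.
Option 2: r to a half-sibling = 0.25.
Option 2: Σ r·B − C = (1·0.25·0.487 + 2·0.25·0.369) − 0.094 = 0.21225.
Option 2 has the higher net inclusive-fitness payoff.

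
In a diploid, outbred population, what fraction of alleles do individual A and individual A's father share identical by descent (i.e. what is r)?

0.5

Each parent–offspring link contributes a factor of 1/2, and independent paths through distinct common ancestors add.
One parent–offspring link: r = (1/2)^1 = 1/2.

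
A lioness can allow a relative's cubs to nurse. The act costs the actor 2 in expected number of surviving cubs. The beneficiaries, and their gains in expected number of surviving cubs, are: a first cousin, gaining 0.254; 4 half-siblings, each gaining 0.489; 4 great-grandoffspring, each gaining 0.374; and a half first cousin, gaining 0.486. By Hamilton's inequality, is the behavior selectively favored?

Hamilton's rule: the trait is favored when the sum of r·B over every recipient exceeds the actor's cost C.
r to a first cousin = 1/8 (first cousins share one grandparent pair — two paths of length 4: r = 2·(1/2)^4 = 1/8).
r to a half-sibling = 1/4 (half-sibs share one parent — one path of length 2: r = (1/2)^2 = 1/4).
r to a great-grandoffspring = 0.125 (three parent–offspring links: r = (1/2)^3 = 1/8).
r to a half first cousin = 1/16 (half first cousins share one grandparent — one path of length 4: r = (1/2)^4 = 1/16).
Summing one r·B term per recipient: 1·0.125·0.254 + 4·0.25·0.489 + 4·0.125·0.374 + 1·0.0625·0.486 = 0.738125.
0.738125 < 2: the indirect benefit is less than the cost.

No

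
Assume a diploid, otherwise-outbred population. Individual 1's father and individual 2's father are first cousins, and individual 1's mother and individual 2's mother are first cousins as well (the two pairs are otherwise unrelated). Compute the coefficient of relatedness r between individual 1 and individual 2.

With two independent routes of shared ancestry, r is the sum of the two contributions.
Individual 1 and individual 2 are related in two ways: second cousins through their fathers (r = 1/32) and second cousins through their mothers (r = 1/32).
r = 1/32 + 1/32 = 0.0625.

0.0625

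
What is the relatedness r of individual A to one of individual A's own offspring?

0.5

Each parent–offspring link contributes a factor of 1/2, and independent paths through distinct common ancestors add.
One parent–offspring link: r = (1/2)^1 = 1/2.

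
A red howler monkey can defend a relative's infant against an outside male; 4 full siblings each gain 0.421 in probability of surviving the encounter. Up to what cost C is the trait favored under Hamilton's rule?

r to a full sibling = 0.5 (full sibs share both parents — two paths of length 2: r = 2·(1/2)^2 = 1/2).
Hamilton's rule: n·r·B > C, so the trait is favored while C < n·r·B = 4·0.5·0.421 = 0.842.

0.842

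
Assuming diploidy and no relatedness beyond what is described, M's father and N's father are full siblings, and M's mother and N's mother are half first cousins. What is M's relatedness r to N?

0.140625

With two independent routes of shared ancestry, r is the sum of the two contributions.
M and N are related in two ways: first cousins through their fathers (r = 1/8) and half second cousins through their mothers (r = 1/64).
r = 1/8 + 1/64 = 9/64 = 0.140625.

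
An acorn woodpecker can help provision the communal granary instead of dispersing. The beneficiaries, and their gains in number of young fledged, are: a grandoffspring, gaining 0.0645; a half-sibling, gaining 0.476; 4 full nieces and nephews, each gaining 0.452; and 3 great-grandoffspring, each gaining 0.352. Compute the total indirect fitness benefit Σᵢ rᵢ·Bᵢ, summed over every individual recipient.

r to a grandoffspring = 1/4 (two parent–offspring links: r = (1/2)^2 = 1/4).
r to a half-sibling = 0.25 (half-sibs share one parent — one path of length 2: r = (1/2)^2 = 1/4).
r to a full niece or nephew = 1/4 (full aunt/uncle↔niece/nephew: two paths of length 3 through the shared grandparent pair: r = 2·(1/2)^3 = 1/4).
r to a great-grandoffspring = 1/8 (three parent–offspring links: r = (1/2)^3 = 1/8).
Summing one r·B term per recipient: 1·0.25·0.0645 + 1·0.25·0.476 + 4·0.25·0.452 + 3·0.125·0.352 = 0.719125.

0.719125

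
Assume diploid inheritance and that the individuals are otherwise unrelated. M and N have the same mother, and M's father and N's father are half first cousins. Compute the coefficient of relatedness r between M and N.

0.265625

Relatedness sums over independent paths through distinct common ancestors.
M and N are related in two ways: half-sibs through their shared mother (r = 1/4) and half second cousins through their fathers (r = 1/64).
r = 1/4 + 1/64 = 0.265625.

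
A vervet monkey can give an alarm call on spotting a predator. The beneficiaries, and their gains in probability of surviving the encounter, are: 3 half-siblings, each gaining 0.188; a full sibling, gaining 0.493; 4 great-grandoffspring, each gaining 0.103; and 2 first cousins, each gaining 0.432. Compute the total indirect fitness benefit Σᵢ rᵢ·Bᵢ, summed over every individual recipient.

r to a half-sibling = 1/4 (half-sibs share one parent — one path of length 2: r = (1/2)^2 = 1/4).
r to a full sibling = 1/2 (full sibs share both parents — two paths of length 2: r = 2·(1/2)^2 = 1/2).
r to a great-grandoffspring = 0.125 (three parent–offspring links: r = (1/2)^3 = 1/8).
r to a first cousin = 1/8 (first cousins share one grandparent pair — two paths of length 4: r = 2·(1/2)^4 = 1/8).
Summing one r·B term per recipient: 3·0.25·0.188 + 1·0.5·0.493 + 4·0.125·0.103 + 2·0.125·0.432 = 0.547.

0.547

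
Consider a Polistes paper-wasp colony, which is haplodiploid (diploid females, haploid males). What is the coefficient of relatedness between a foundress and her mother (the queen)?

One meiotic link between diploid queen and diploid daughter: r = 1/2.

0.5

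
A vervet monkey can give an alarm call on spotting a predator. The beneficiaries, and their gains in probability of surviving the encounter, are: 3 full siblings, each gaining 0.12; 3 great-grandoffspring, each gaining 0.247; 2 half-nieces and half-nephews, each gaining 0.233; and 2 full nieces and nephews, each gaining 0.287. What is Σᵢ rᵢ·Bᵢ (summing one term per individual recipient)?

r to a full sibling = 1/2 (full sibs share both parents — two paths of length 2: r = 2·(1/2)^2 = 1/2).
r to a great-grandoffspring = 0.125 (three parent–offspring links: r = (1/2)^3 = 1/8).
r to a half-niece or half-nephew = 1/8 (half-aunt/uncle↔niece/nephew: one path of length 3: r = (1/2)^3 = 1/8).
r to a full niece or nephew = 1/4 (full aunt/uncle↔niece/nephew: two paths of length 3 through the shared grandparent pair: r = 2·(1/2)^3 = 1/4).
Summing one r·B term per recipient: 3·0.5·0.12 + 3·0.125·0.247 + 2·0.125·0.233 + 2·0.25·0.287 = 0.474375.

0.474375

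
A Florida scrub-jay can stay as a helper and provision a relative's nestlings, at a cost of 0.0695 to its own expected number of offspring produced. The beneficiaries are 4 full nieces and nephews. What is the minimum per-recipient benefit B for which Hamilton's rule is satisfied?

r to a full niece or nephew = 1/4 (full aunt/uncle↔niece/nephew: two paths of length 3 through the shared grandparent pair: r = 2·(1/2)^3 = 1/4).
Hamilton's rule with n recipients of equal r: n·r·B > C, so B > C/(n·r) = 0.0695/(4·0.25) = 0.0695.

0.0695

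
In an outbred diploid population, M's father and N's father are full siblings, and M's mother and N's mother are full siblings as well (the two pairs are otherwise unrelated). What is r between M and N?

0.25

With two independent routes of shared ancestry, r is the sum of the two contributions.
M and N are related in two ways: first cousins through their fathers (r = 1/8) and first cousins through their mothers (r = 1/8) — i.e. double first cousins.
r = 1/8 + 1/8 = 1/4 = 0.25.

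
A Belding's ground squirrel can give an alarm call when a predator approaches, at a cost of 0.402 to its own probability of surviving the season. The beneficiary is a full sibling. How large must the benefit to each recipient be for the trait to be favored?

r to a full sibling = 0.5 (full sibs share both parents — two paths of length 2: r = 2·(1/2)^2 = 1/2).
Hamilton's rule with n recipients of equal r: n·r·B > C, so B > C/(n·r) = 0.402/(1·0.5) = 0.804.

0.804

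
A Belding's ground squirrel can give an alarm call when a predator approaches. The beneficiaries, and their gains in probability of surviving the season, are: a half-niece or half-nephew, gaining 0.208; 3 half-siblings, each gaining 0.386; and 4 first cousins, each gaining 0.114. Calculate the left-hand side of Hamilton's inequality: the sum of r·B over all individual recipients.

r to a half-niece or half-nephew = 0.125 (half-aunt/uncle↔niece/nephew: one path of length 3: r = (1/2)^3 = 1/8).
r to a half-sibling = 0.25 (half-sibs share one parent — one path of length 2: r = (1/2)^2 = 1/4).
r to a first cousin = 0.125 (first cousins share one grandparent pair — two paths of length 4: r = 2·(1/2)^4 = 1/8).
Summing one r·B term per recipient: 1·0.125·0.208 + 3·0.25·0.386 + 4·0.125·0.114 = 0.3725.

0.3725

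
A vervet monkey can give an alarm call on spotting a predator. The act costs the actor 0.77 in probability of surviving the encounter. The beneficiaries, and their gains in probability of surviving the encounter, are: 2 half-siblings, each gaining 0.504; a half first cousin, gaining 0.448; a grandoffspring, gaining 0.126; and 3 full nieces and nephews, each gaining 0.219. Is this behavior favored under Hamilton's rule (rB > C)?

No

Hamilton's rule: the trait is favored when the sum of r·B over every recipient exceeds the actor's cost C.
r to a half-sibling = 0.25 (half-sibs share one parent — one path of length 2: r = (1/2)^2 = 1/4).
r to a half first cousin = 0.0625 (half first cousins share one grandparent — one path of length 4: r = (1/2)^4 = 1/16).
r to a grandoffspring = 0.25 (two parent–offspring links: r = (1/2)^2 = 1/4).
r to a full niece or nephew = 0.25 (full aunt/uncle↔niece/nephew: two paths of length 3 through the shared grandparent pair: r = 2·(1/2)^3 = 1/4).
Summing one r·B term per recipient: 2·0.25·0.504 + 1·0.0625·0.448 + 1·0.25·0.126 + 3·0.25·0.219 = 0.47575.
0.47575 < 0.77: the indirect benefit is less than the cost.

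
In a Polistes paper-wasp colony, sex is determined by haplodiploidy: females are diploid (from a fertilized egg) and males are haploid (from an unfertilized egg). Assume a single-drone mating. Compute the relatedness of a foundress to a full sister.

0.75

Haplodiploid full sisters inherit their father's entire haploid genome identically (contributing 1/2) and on average half of their mother's contribution (1/2 · 1/2 = 1/4); r = 1/2 + 1/4 = 3/4.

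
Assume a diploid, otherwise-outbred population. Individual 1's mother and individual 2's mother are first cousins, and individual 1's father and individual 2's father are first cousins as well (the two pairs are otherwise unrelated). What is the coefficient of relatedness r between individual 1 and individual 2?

Relatedness sums over independent paths through distinct common ancestors.
Individual 1 and individual 2 are related in two ways: second cousins through their mothers (r = 1/32) and second cousins through their fathers (r = 1/32).
r = 1/32 + 1/32 = 1/16 = 0.0625.

0.0625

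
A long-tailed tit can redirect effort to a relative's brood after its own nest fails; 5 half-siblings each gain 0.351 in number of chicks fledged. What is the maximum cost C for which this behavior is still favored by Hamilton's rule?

0.43875

r to a half-sibling = 0.25 (half-sibs share one parent — one path of length 2: r = (1/2)^2 = 1/4).
Hamilton's rule: n·r·B > C, so the trait is favored while C < n·r·B = 5·0.25·0.351 = 0.43875.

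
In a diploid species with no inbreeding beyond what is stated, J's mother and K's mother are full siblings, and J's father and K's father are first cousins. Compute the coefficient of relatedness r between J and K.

With two independent routes of shared ancestry, r is the sum of the two contributions.
J and K are related in two ways: first cousins through their mothers (r = 1/8) and second cousins through their fathers (r = 1/32).
r = 1/8 + 1/32 = 0.15625.

0.15625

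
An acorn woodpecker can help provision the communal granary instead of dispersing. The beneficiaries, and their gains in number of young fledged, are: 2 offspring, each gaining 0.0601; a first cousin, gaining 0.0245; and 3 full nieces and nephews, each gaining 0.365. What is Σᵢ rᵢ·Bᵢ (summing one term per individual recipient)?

r to an offspring = 0.5 (one parent–offspring link: r = (1/2)^1 = 1/2).
r to a first cousin = 0.125 (first cousins share one grandparent pair — two paths of length 4: r = 2·(1/2)^4 = 1/8).
r to a full niece or nephew = 0.25 (full aunt/uncle↔niece/nephew: two paths of length 3 through the shared grandparent pair: r = 2·(1/2)^3 = 1/4).
Summing one r·B term per recipient: 2·0.5·0.0601 + 1·0.125·0.0245 + 3·0.25·0.365 = 0.3369125.

0.3369125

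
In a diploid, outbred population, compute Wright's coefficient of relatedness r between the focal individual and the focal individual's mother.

Each parent–offspring link contributes a factor of 1/2, and independent paths through distinct common ancestors add.
One parent–offspring link: r = (1/2)^1 = 1/2.

0.5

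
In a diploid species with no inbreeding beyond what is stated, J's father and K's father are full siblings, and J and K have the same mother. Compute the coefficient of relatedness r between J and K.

Wright's path rule: contributions from independent ancestry routes add.
J and K are related in two ways: first cousins through their fathers (r = 1/8) and half-sibs through their shared mother (r = 1/4).
r = 1/8 + 1/4 = 3/8 = 0.375.

0.375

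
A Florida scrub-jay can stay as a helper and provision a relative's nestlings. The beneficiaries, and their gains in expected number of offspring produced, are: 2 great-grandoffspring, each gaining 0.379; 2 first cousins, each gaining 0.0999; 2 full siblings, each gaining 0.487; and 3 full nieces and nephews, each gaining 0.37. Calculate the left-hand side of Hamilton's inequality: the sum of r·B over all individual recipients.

r to a great-grandoffspring = 0.125 (three parent–offspring links: r = (1/2)^3 = 1/8).
r to a first cousin = 1/8 (first cousins share one grandparent pair — two paths of length 4: r = 2·(1/2)^4 = 1/8).
r to a full sibling = 0.5 (full sibs share both parents — two paths of length 2: r = 2·(1/2)^2 = 1/2).
r to a full niece or nephew = 0.25 (full aunt/uncle↔niece/nephew: two paths of length 3 through the shared grandparent pair: r = 2·(1/2)^3 = 1/4).
Summing one r·B term per recipient: 2·0.125·0.379 + 2·0.125·0.0999 + 2·0.5·0.487 + 3·0.25·0.37 = 0.884225.

0.884225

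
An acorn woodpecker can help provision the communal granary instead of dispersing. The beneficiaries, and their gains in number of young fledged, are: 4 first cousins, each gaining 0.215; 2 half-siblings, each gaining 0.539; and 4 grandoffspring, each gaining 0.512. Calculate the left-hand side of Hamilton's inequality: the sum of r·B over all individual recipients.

0.889

r to a first cousin = 0.125 (first cousins share one grandparent pair — two paths of length 4: r = 2·(1/2)^4 = 1/8).
r to a half-sibling = 0.25 (half-sibs share one parent — one path of length 2: r = (1/2)^2 = 1/4).
r to a grandoffspring = 0.25 (two parent–offspring links: r = (1/2)^2 = 1/4).
Summing one r·B term per recipient: 4·0.125·0.215 + 2·0.25·0.539 + 4·0.25·0.512 = 0.889.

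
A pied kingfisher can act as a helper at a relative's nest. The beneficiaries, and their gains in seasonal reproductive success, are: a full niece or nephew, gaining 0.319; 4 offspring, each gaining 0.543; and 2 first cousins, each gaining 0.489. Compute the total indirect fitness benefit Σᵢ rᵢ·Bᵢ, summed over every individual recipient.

r to a full niece or nephew = 1/4 (full aunt/uncle↔niece/nephew: two paths of length 3 through the shared grandparent pair: r = 2·(1/2)^3 = 1/4).
r to an offspring = 1/2 (one parent–offspring link: r = (1/2)^1 = 1/2).
r to a first cousin = 1/8 (first cousins share one grandparent pair — two paths of length 4: r = 2·(1/2)^4 = 1/8).
Summing one r·B term per recipient: 1·0.25·0.319 + 4·0.5·0.543 + 2·0.125·0.489 = 1.288.

1.288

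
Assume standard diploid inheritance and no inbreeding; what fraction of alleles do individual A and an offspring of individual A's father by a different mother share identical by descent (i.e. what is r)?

Each parent–offspring link contributes a factor of 1/2, and independent paths through distinct common ancestors add.
Half-sibs share one parent — one path of length 2: r = (1/2)^2 = 1/4.

0.25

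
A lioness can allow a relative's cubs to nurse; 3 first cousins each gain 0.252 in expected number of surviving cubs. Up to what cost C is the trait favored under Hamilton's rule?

0.0945

r to a first cousin = 0.125 (first cousins share one grandparent pair — two paths of length 4: r = 2·(1/2)^4 = 1/8).
Hamilton's rule: n·r·B > C, so the trait is favored while C < n·r·B = 3·0.125·0.252 = 0.0945.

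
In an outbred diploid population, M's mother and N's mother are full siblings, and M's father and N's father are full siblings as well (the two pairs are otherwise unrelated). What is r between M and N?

0.25

Relatedness sums over independent paths through distinct common ancestors.
M and N are related in two ways: first cousins through their mothers (r = 1/8) and first cousins through their fathers (r = 1/8) — i.e. double first cousins.
r = 1/8 + 1/8 = 1/4 = 0.25.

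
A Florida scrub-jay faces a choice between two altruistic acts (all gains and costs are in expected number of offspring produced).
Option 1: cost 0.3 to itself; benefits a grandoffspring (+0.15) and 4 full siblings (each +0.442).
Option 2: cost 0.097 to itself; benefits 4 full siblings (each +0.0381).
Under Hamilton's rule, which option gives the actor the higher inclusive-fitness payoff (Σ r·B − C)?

Option 1

Option 1: r to a grandoffspring = 0.25.
Option 1: r to a full sibling = 0.5.
Option 1: Σ r·B − C = (1·0.25·0.15 + 4·0.5·0.442) − 0.3 = 0.6215.
Option 2: r to a full sibling = 0.5.
Option 2: Σ r·B − C = (4·0.5·0.0381) − 0.097 = -0.0208.
Option 1 has the higher net inclusive-fitness payoff.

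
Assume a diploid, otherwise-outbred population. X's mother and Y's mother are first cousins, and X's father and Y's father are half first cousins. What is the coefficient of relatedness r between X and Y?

0.046875

Independent pedigree routes through distinct common ancestors add.
X and Y are related in two ways: second cousins through their mothers (r = 1/32) and half second cousins through their fathers (r = 1/64).
r = 1/32 + 1/64 = 3/64 = 0.046875.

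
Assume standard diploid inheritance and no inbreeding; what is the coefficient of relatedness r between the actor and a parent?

One parent–offspring link: r = (1/2)^1 = 1/2.

0.5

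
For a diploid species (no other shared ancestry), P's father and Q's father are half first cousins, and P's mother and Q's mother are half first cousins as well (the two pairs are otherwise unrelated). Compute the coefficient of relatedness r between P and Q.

0.03125

Independent pedigree routes through distinct common ancestors add.
P and Q are related in two ways: half second cousins through their fathers (r = 1/64) and half second cousins through their mothers (r = 1/64).
r = 1/64 + 1/64 = 1/32 = 0.03125.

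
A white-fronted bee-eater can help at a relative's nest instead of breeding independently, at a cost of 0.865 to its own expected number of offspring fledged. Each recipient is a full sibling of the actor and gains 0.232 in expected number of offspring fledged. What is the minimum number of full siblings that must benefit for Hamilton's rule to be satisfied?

r to a full sibling = 1/2 (full sibs share both parents — two paths of length 2: r = 2·(1/2)^2 = 1/2).
Hamilton's rule: n·r·B > C  ⇒  n > C/(r·B) = 0.865/(0.5·0.232) = 7.457.
The smallest integer exceeding 7.457 is 8.

8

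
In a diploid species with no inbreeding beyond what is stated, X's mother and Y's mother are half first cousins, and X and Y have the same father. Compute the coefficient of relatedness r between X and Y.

Independent pedigree routes through distinct common ancestors add.
X and Y are related in two ways: half second cousins through their mothers (r = 1/64) and half-sibs through their shared father (r = 1/4).
r = 1/64 + 1/4 = 0.265625.

0.265625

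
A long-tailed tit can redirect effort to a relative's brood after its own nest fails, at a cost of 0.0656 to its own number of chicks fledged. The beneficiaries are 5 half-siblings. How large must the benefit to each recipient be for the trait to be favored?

r to a half-sibling = 1/4 (half-sibs share one parent — one path of length 2: r = (1/2)^2 = 1/4).
Hamilton's rule with n recipients of equal r: n·r·B > C, so B > C/(n·r) = 0.0656/(5·0.25) = 0.0525.

0.0525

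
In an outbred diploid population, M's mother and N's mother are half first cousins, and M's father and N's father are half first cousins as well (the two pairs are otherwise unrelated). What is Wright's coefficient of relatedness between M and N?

With two independent routes of shared ancestry, r is the sum of the two contributions.
M and N are related in two ways: half second cousins through their mothers (r = 1/64) and half second cousins through their fathers (r = 1/64).
r = 1/64 + 1/64 = 0.03125.

0.03125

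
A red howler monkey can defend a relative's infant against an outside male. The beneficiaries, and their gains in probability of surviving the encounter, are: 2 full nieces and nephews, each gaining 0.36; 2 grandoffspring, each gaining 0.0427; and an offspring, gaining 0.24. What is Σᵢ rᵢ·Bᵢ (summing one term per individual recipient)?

0.32135

r to a full niece or nephew = 0.25 (full aunt/uncle↔niece/nephew: two paths of length 3 through the shared grandparent pair: r = 2·(1/2)^3 = 1/4).
r to a grandoffspring = 1/4 (two parent–offspring links: r = (1/2)^2 = 1/4).
r to an offspring = 0.5 (one parent–offspring link: r = (1/2)^1 = 1/2).
Summing one r·B term per recipient: 2·0.25·0.36 + 2·0.25·0.0427 + 1·0.5·0.24 = 0.32135.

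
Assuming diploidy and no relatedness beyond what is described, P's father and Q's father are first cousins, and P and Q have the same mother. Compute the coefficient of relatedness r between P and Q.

0.28125

Relatedness sums over independent paths through distinct common ancestors.
P and Q are related in two ways: second cousins through their fathers (r = 1/32) and half-sibs through their shared mother (r = 1/4).
r = 1/32 + 1/4 = 0.28125.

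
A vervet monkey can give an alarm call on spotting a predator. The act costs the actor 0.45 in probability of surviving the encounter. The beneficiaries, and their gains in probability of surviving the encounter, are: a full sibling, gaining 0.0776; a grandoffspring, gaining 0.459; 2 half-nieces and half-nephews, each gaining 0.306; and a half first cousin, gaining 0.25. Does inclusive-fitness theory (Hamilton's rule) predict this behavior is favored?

No

Hamilton's rule: the trait is favored when the sum of r·B over every recipient exceeds the actor's cost C.
r to a full sibling = 0.5 (full sibs share both parents — two paths of length 2: r = 2·(1/2)^2 = 1/2).
r to a grandoffspring = 0.25 (two parent–offspring links: r = (1/2)^2 = 1/4).
r to a half-niece or half-nephew = 1/8 (half-aunt/uncle↔niece/nephew: one path of length 3: r = (1/2)^3 = 1/8).
r to a half first cousin = 1/16 (half first cousins share one grandparent — one path of length 4: r = (1/2)^4 = 1/16).
Summing one r·B term per recipient: 1·0.5·0.0776 + 1·0.25·0.459 + 2·0.125·0.306 + 1·0.0625·0.25 = 0.245675.
0.245675 < 0.45: the indirect benefit is less than the cost.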